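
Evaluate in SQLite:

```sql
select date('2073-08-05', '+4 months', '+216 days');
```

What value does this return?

Adding +4 months to 2073-08-05 gives 2073-12-05.
Applying '+216 days' to 2073-12-05: counting 216 days forward gives 2074-07-09.

2074-07-09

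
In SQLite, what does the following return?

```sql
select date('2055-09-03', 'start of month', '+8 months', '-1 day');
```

2056-04-30

`start of month` rewinds 2055-09-03 to 2055-09-01.
Adding +8 months to 2055-09-01 gives 2056-05-01.
Going back 1 day from 2056-05-01 reaches 2056-04-30 (last day of April, 30 days).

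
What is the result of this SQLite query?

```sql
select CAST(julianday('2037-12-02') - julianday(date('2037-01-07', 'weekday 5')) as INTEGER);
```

327

`weekday 5` advances to the next Friday; 2037-01-07 is a Wednesday, so it moves forward to 2037-01-09.
22 days remain in January 2037 after the 9th (31 − 9).
Full months from February 2037 through November 2037 contribute their day counts.
Then 2 days into December 2037.
Total: 22 + 28 + 31 + 30 + 31 + 30 + 31 + 31 + 30 + 31 + 30 + 2 = 327.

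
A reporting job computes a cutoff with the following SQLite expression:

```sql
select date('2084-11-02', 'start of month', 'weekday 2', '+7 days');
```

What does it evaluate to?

`start of month` rewinds 2084-11-02 to 2084-11-01.
`weekday 2` advances to the next Tuesday; 2084-11-01 is a Wednesday, so it moves forward to 2084-11-07.
Advancing 7 more days within November lands on 2084-11-14.

2084-11-14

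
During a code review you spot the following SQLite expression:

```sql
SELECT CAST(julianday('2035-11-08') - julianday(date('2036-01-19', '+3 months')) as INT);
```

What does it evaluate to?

Adding +3 months to 2036-01-19 gives 2036-04-19.
22 days remain in November 2035 after the 8th (30 − 8).
December 2035: 31 days.
January 2036: 31 days.
February 2036: 29 days (leap year).
March 2036: 31 days.
Then 19 days into April 2036.
Total: 22 + 31 + 31 + 29 + 31 + 19 = 163.
The subtraction is earlier − later, so the result is −163 → -163.

-163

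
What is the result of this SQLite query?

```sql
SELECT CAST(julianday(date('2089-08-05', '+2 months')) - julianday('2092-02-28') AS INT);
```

Adding +2 months to 2089-08-05 gives 2089-10-05.
26 days remain in October 2089 after the 5th (31 − 5).
Full months from November 2089 through January 2092 contribute their day counts.
Then 28 days into February 2092.
Total: 26 + 30 + 31 + 31 + 28 + 31 + 30 + 31 + 30 + 31 + 31 + 30 + 31 + 30 + 31 + 31 + 28 + 31 + 30 + 31 + 30 + 31 + 31 + 30 + 31 + 30 + 31 + 31 + 28 = 876.
The subtraction is earlier − later, so the result is −876 → -876.

-876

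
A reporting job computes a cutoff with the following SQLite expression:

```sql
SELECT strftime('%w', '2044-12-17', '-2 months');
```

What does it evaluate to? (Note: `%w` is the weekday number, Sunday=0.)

1

First apply '-2 months': 2044-12-17 → 2044-10-17.
2044-10-17 is a Monday; with Sunday=0 that is 1.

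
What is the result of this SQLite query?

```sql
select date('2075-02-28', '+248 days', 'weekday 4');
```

Applying '+248 days' to 2075-02-28: counting 248 days forward gives 2075-11-03.
`weekday 4` advances to the next Thursday; 2075-11-03 is a Sunday, so it moves forward to 2075-11-07.

2075-11-07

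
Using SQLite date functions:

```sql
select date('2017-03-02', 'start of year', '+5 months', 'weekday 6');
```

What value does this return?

2017-06-03

`start of year` rewinds 2017-03-02 to 2017-01-01.
Adding +5 months to 2017-01-01 gives 2017-06-01.
`weekday 6` advances to the next Saturday; 2017-06-01 is a Thursday, so it moves forward to 2017-06-03.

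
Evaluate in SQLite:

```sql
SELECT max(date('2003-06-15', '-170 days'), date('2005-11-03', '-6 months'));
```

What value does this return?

date('2003-06-15', '-170 days') → 2002-12-27.
date('2005-11-03', '-6 months') → 2005-05-03.
Later of the two is 2005-05-03.

2005-05-03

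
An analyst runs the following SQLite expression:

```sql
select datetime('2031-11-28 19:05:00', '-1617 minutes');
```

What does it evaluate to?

1617 minutes = 26h 57m; -1617 minutes from 2031-11-28 19:05:00 is 2031-11-27 16:08:00 (crosses midnight).

2031-11-27 16:08:00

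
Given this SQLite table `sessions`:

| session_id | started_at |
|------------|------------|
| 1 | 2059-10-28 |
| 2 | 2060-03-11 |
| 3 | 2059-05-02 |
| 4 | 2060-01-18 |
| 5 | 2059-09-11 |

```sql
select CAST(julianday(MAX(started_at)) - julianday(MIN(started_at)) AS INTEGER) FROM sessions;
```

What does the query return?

314

MIN = 2059-05-02, MAX = 2060-03-11.
29 days remain in May 2059 after the 2nd (31 − 2).
Full months from June 2059 through February 2060 contribute their day counts.
Then 11 days into March 2060.
Total: 29 + 30 + 31 + 31 + 30 + 31 + 30 + 31 + 31 + 29 + 11 = 314.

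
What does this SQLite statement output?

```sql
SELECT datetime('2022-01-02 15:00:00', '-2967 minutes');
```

2021-12-31 13:33:00

2967 minutes = 49h 27m; -2967 minutes from 2022-01-02 15:00:00 is 2021-12-31 13:33:00 (crosses midnight).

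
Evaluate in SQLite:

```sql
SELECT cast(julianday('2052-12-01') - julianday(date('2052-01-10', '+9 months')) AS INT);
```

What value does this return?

52

Adding +9 months to 2052-01-10 gives 2052-10-10.
21 days remain in October 2052 after the 10th (31 − 10).
November 2052: 30 days.
Then 1 day into December 2052.
Total: 21 + 30 + 1 = 52.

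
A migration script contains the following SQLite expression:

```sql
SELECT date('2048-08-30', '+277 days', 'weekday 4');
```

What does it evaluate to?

Applying '+277 days' to 2048-08-30: counting 277 days forward gives 2049-06-03.
`weekday 4` advances to the next Thursday; 2049-06-03 is already a Thursday, so it stays at 2049-06-03.

2049-06-03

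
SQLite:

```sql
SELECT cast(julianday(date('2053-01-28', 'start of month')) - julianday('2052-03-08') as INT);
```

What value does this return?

`start of month` rewinds 2053-01-28 to 2053-01-01.
23 days remain in March 2052 after the 8th (31 − 8).
Full months from April 2052 through December 2052 contribute their day counts.
Then 1 day into January 2053.
Total: 23 + 30 + 31 + 30 + 31 + 31 + 30 + 31 + 30 + 31 + 1 = 299.

299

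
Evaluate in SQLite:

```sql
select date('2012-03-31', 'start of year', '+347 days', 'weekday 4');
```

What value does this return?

`start of year` rewinds 2012-03-31 to 2012-01-01.
Applying '+347 days' to 2012-01-01: counting 347 days forward gives 2012-12-13.
`weekday 4` advances to the next Thursday; 2012-12-13 is already a Thursday, so it stays at 2012-12-13.

2012-12-13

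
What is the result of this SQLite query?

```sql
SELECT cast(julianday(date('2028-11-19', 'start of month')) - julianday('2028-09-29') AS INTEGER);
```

`start of month` rewinds 2028-11-19 to 2028-11-01.
1 day remains in September 2028 after the 29th (30 − 29).
October 2028: 31 days.
Then 1 day into November 2028.
Total: 1 + 31 + 1 = 33.

33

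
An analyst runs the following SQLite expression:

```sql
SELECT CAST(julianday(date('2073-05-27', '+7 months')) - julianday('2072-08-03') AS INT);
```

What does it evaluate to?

511

Adding +7 months to 2073-05-27 gives 2073-12-27.
28 days remain in August 2072 after the 3rd (31 − 3).
Full months from September 2072 through November 2073 contribute their day counts.
Then 27 days into December 2073.
Total: 28 + 30 + 31 + 30 + 31 + 31 + 28 + 31 + 30 + 31 + 30 + 31 + 31 + 30 + 31 + 30 + 27 = 511.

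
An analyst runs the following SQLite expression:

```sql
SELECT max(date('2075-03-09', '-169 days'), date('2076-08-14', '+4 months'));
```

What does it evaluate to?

2076-12-14

date('2075-03-09', '-169 days') → 2074-09-21.
date('2076-08-14', '+4 months') → 2076-12-14.
Later of the two is 2076-12-14.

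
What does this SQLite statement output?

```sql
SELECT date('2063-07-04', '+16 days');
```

2063-07-20

Advancing 16 more days within July lands on 2063-07-20.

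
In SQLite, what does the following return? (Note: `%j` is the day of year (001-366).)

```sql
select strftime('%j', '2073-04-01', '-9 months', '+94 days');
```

First apply '-9 months', '+94 days': 2073-04-01 → 2072-10-03.
Day-of-year for 2072-10-03: days since 2072-01-01 inclusive = 277, zero-padded to 277.

277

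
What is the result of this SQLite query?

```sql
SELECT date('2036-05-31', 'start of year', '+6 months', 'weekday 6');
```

`start of year` rewinds 2036-05-31 to 2036-01-01.
Adding +6 months to 2036-01-01 gives 2036-07-01.
`weekday 6` advances to the next Saturday; 2036-07-01 is a Tuesday, so it moves forward to 2036-07-05.

2036-07-05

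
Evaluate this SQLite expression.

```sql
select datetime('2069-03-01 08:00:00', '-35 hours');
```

2069-02-27 21:00:00

-35 hours from 2069-03-01 08:00:00 is 2069-02-27 21:00:00 (crosses midnight).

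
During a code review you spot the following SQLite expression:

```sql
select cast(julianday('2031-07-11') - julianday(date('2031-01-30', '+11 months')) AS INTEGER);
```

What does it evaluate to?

Adding +11 months to 2031-01-30 gives 2031-12-30.
20 days remain in July 2031 after the 11th (31 − 11).
August 2031: 31 days.
September 2031: 30 days.
October 2031: 31 days.
November 2031: 30 days.
Then 30 days into December 2031.
Total: 20 + 31 + 30 + 31 + 30 + 30 = 172.
The subtraction is earlier − later, so the result is −172 → -172.

-172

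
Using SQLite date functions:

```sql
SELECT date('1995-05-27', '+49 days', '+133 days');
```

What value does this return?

Applying '+49 days' to 1995-05-27: counting 49 days forward gives 1995-07-15.
Applying '+133 days' to 1995-07-15: counting 133 days forward gives 1995-11-25.

1995-11-25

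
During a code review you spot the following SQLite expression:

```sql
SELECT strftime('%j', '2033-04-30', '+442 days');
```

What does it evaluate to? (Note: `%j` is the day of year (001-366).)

197

First apply '+442 days': 2033-04-30 → 2034-07-16.
Day-of-year for 2034-07-16: days since 2034-01-01 inclusive = 197, zero-padded to 197.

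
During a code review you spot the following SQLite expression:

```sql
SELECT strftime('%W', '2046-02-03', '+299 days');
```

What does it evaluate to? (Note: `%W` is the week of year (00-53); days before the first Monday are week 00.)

48

First apply '+299 days': 2046-02-03 → 2046-11-29.
2046-11-29 is a Thursday. SQLite's %W counts Mondays since the year started; the result is 48.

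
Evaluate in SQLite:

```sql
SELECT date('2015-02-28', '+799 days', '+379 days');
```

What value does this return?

Applying '+799 days' to 2015-02-28: counting 799 days forward gives 2017-05-07.
Applying '+379 days' to 2017-05-07: counting 379 days forward gives 2018-05-21.

2018-05-21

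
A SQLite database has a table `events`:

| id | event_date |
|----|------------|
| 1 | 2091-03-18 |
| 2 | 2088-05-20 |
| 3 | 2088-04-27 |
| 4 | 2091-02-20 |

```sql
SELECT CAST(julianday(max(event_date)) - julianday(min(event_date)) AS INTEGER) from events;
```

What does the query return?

MIN = 2088-04-27, MAX = 2091-03-18.
3 days remain in April 2088 after the 27th (30 − 27).
Full months from May 2088 through February 2091 contribute their day counts.
Then 18 days into March 2091.
Total: 3 + 31 + 30 + 31 + 31 + 30 + 31 + 30 + 31 + 31 + 28 + 31 + 30 + 31 + 30 + 31 + 31 + 30 + 31 + 30 + 31 + 31 + 28 + 31 + 30 + 31 + 30 + 31 + 31 + 30 + 31 + 30 + 31 + 31 + 28 + 18 = 1055.

1055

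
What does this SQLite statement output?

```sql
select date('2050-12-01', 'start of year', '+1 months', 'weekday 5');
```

`start of year` rewinds 2050-12-01 to 2050-01-01.
Adding +1 month to 2050-01-01 gives 2050-02-01.
`weekday 5` advances to the next Friday; 2050-02-01 is a Tuesday, so it moves forward to 2050-02-04.

2050-02-04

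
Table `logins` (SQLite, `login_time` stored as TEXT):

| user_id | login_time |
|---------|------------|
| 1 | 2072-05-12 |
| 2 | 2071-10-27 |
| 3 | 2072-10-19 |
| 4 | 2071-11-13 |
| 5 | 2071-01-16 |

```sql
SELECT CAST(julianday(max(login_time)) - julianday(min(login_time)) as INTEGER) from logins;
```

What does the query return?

MIN = 2071-01-16, MAX = 2072-10-19.
15 days remain in January 2071 after the 16th (31 − 16).
Full months from February 2071 through September 2072 contribute their day counts.
Then 19 days into October 2072.
Total: 15 + 28 + 31 + 30 + 31 + 30 + 31 + 31 + 30 + 31 + 30 + 31 + 31 + 29 + 31 + 30 + 31 + 30 + 31 + 31 + 30 + 19 = 642.

642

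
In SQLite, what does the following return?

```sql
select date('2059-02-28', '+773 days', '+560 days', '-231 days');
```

Applying '+773 days' to 2059-02-28: counting 773 days forward gives 2061-04-11.
Applying '+560 days' to 2061-04-11: counting 560 days forward gives 2062-10-23.
Applying '-231 days' to 2062-10-23: counting 231 days back gives 2062-03-06.

2062-03-06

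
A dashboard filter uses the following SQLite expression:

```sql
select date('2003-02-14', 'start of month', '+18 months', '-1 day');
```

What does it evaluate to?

`start of month` rewinds 2003-02-14 to 2003-02-01.
Adding +18 months to 2003-02-01 gives 2004-08-01.
Going back 1 day from 2004-08-01 reaches 2004-07-31 (last day of July, 31 days).

2004-07-31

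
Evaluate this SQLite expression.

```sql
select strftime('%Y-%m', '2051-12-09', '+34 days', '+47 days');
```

2052-02

First apply '+34 days', '+47 days': 2051-12-09 → 2052-02-28.
`%Y-%m` extracts the year-month: 2052-02.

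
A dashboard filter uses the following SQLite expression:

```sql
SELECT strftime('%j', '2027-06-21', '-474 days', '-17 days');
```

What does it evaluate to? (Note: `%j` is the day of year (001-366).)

First apply '-474 days', '-17 days': 2027-06-21 → 2026-02-15.
Day-of-year for 2026-02-15: days since 2026-01-01 inclusive = 46, zero-padded to 046.

046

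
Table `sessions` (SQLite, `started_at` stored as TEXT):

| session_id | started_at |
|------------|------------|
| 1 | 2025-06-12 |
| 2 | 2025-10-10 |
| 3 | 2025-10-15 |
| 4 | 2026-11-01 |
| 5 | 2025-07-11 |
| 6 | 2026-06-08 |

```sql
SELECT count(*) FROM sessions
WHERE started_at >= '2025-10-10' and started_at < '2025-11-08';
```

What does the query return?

Rows in [2025-10-10, 2025-11-08): 2025-10-10, 2025-10-15 → 2 rows.

2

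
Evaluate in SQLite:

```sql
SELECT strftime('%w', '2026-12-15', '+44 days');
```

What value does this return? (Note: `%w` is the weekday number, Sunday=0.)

First apply '+44 days': 2026-12-15 → 2027-01-28.
2027-01-28 is a Thursday; with Sunday=0 that is 4.

4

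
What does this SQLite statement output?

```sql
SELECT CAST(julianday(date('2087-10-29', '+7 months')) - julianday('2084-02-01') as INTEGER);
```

1579

Adding +7 months to 2087-10-29 gives 2088-05-29.
28 days remain in February 2084 after the 1st (29 − 1).
Full months from March 2084 through April 2088 contribute their day counts.
Then 29 days into May 2088.
Total: 28 + 31 + 30 + 31 + 30 + 31 + 31 + 30 + 31 + 30 + 31 + 31 + 28 + 31 + 30 + 31 + 30 + 31 + 31 + 30 + 31 + 30 + 31 + 31 + 28 + 31 + 30 + 31 + 30 + 31 + 31 + 30 + 31 + 30 + 31 + 31 + 28 + 31 + 30 + 31 + 30 + 31 + 31 + 30 + 31 + 30 + 31 + 31 + 29 + 31 + 30 + 29 = 1579.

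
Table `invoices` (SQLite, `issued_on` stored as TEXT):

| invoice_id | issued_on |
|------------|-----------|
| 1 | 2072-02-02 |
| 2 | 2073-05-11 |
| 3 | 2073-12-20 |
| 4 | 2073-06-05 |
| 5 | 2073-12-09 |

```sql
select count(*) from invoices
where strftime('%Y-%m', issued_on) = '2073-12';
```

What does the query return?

Rows with year-month 2073-12: 2073-12-20, 2073-12-09 → 2.

2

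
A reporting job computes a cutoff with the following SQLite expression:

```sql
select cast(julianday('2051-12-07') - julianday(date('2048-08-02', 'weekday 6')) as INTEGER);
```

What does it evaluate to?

`weekday 6` advances to the next Saturday; 2048-08-02 is a Sunday, so it moves forward to 2048-08-08.
23 days remain in August 2048 after the 8th (31 − 8).
Full months from September 2048 through November 2051 contribute their day counts.
Then 7 days into December 2051.
Total: 23 + 30 + 31 + 30 + 31 + 31 + 28 + 31 + 30 + 31 + 30 + 31 + 31 + 30 + 31 + 30 + 31 + 31 + 28 + 31 + 30 + 31 + 30 + 31 + 31 + 30 + 31 + 30 + 31 + 31 + 28 + 31 + 30 + 31 + 30 + 31 + 31 + 30 + 31 + 30 + 7 = 1216.

1216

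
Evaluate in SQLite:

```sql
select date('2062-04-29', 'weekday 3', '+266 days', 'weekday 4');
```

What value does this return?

2063-01-25

`weekday 3` advances to the next Wednesday; 2062-04-29 is a Saturday, so it moves forward to 2062-05-03.
Applying '+266 days' to 2062-05-03: counting 266 days forward gives 2063-01-24.
`weekday 4` advances to the next Thursday; 2063-01-24 is a Wednesday, so it moves forward to 2063-01-25.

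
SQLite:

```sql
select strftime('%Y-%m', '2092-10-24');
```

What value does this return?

`%Y-%m` extracts the year-month: 2092-10.

2092-10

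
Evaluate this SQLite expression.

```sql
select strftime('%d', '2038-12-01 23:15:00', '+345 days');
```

11

First apply '+345 days': 2038-12-01 23:15:00 → 2039-11-11 23:15:00.
`%d` extracts the 2-digit day of month: 11.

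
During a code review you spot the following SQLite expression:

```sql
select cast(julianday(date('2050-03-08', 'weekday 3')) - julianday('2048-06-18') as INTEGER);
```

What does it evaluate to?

`weekday 3` advances to the next Wednesday; 2050-03-08 is a Tuesday, so it moves forward to 2050-03-09.
12 days remain in June 2048 after the 18th (30 − 18).
Full months from July 2048 through February 2050 contribute their day counts.
Then 9 days into March 2050.
Total: 12 + 31 + 31 + 30 + 31 + 30 + 31 + 31 + 28 + 31 + 30 + 31 + 30 + 31 + 31 + 30 + 31 + 30 + 31 + 31 + 28 + 9 = 629.

629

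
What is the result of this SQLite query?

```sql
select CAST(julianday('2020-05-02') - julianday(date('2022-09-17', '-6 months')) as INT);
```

Adding -6 months to 2022-09-17 gives 2022-03-17.
29 days remain in May 2020 after the 2nd (31 − 2).
Full months from June 2020 through February 2022 contribute their day counts.
Then 17 days into March 2022.
Total: 29 + 30 + 31 + 31 + 30 + 31 + 30 + 31 + 31 + 28 + 31 + 30 + 31 + 30 + 31 + 31 + 30 + 31 + 30 + 31 + 31 + 28 + 17 = 684.
The subtraction is earlier − later, so the result is −684 → -684.

-684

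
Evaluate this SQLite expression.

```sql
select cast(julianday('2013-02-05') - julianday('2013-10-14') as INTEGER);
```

-251

23 days remain in February 2013 after the 5th (28 − 5).
Full months from March 2013 through September 2013 contribute their day counts.
Then 14 days into October 2013.
Total: 23 + 31 + 30 + 31 + 30 + 31 + 31 + 30 + 14 = 251.
The subtraction is earlier − later, so the result is −251 → -251.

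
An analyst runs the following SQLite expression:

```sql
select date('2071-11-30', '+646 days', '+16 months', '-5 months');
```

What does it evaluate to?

Applying '+646 days' to 2071-11-30: counting 646 days forward gives 2073-09-06.
Adding +16 months to 2073-09-06 gives 2075-01-06.
Adding -5 months to 2075-01-06 gives 2074-08-06.

2074-08-06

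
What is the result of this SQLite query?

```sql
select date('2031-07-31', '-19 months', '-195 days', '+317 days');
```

2030-05-02

Adding -19 months to 2031-07-31 gives 2029-12-31.
Applying '-195 days' to 2029-12-31: counting 195 days back gives 2029-06-19.
Applying '+317 days' to 2029-06-19: counting 317 days forward gives 2030-05-02.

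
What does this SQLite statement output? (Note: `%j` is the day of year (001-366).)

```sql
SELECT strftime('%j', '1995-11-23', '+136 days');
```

098

First apply '+136 days': 1995-11-23 → 1996-04-07.
Day-of-year for 1996-04-07: days since 1996-01-01 inclusive = 98, zero-padded to 098.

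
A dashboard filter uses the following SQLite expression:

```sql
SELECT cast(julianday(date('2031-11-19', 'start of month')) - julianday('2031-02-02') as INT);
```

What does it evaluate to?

272

`start of month` rewinds 2031-11-19 to 2031-11-01.
26 days remain in February 2031 after the 2nd (28 − 2).
Full months from March 2031 through October 2031 contribute their day counts.
Then 1 day into November 2031.
Total: 26 + 31 + 30 + 31 + 30 + 31 + 31 + 30 + 31 + 1 = 272.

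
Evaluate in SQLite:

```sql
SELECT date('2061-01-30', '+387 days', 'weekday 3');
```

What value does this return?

Applying '+387 days' to 2061-01-30: counting 387 days forward gives 2062-02-21.
`weekday 3` advances to the next Wednesday; 2062-02-21 is a Tuesday, so it moves forward to 2062-02-22.

2062-02-22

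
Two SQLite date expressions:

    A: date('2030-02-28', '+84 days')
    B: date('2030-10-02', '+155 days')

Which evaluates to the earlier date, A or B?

A = 2030-05-23.
B = 2031-03-06.
A is earlier.

A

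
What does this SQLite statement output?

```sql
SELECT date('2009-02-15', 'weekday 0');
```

`weekday 0` advances to the next Sunday; 2009-02-15 is already a Sunday, so it stays at 2009-02-15.

2009-02-15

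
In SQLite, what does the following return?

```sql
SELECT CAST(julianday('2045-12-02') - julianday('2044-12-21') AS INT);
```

10 days remain in December 2044 after the 21st (31 − 21).
Full months from January 2045 through November 2045 contribute their day counts.
Then 2 days into December 2045.
Total: 10 + 31 + 28 + 31 + 30 + 31 + 30 + 31 + 31 + 30 + 31 + 30 + 2 = 346.

346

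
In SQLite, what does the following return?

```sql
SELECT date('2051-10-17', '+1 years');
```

Adding +1 year to 2051-10-17 gives 2052-10-17.

2052-10-17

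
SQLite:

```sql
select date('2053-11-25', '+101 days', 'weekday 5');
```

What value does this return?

Applying '+101 days' to 2053-11-25: counting 101 days forward gives 2054-03-06.
`weekday 5` advances to the next Friday; 2054-03-06 is already a Friday, so it stays at 2054-03-06.

2054-03-06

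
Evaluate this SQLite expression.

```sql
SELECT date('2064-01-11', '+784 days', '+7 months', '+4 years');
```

Applying '+784 days' to 2064-01-11: counting 784 days forward gives 2066-03-05.
Adding +7 months to 2066-03-05 gives 2066-10-05.
Adding +4 years to 2066-10-05 gives 2070-10-05.

2070-10-05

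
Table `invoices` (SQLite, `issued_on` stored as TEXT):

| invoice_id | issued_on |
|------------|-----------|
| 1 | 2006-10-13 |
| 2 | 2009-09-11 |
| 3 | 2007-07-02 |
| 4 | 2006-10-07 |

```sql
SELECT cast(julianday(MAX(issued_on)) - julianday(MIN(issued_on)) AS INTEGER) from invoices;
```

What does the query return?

1070

MIN = 2006-10-07, MAX = 2009-09-11.
24 days remain in October 2006 after the 7th (31 − 7).
Full months from November 2006 through August 2009 contribute their day counts.
Then 11 days into September 2009.
Total: 24 + 30 + 31 + 31 + 28 + 31 + 30 + 31 + 30 + 31 + 31 + 30 + 31 + 30 + 31 + 31 + 29 + 31 + 30 + 31 + 30 + 31 + 31 + 30 + 31 + 30 + 31 + 31 + 28 + 31 + 30 + 31 + 30 + 31 + 31 + 11 = 1070.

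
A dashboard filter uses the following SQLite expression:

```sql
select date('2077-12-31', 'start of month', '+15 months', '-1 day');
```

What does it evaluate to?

`start of month` rewinds 2077-12-31 to 2077-12-01.
Adding +15 months to 2077-12-01 gives 2079-03-01.
Going back 1 day from 2079-03-01 reaches 2079-02-28 (last day of February, 28 days).

2079-02-28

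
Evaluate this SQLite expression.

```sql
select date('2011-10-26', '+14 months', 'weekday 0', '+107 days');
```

2013-04-16

Adding +14 months to 2011-10-26 gives 2012-12-26.
`weekday 0` advances to the next Sunday; 2012-12-26 is a Wednesday, so it moves forward to 2012-12-30.
Applying '+107 days' to 2012-12-30: counting 107 days forward gives 2013-04-16.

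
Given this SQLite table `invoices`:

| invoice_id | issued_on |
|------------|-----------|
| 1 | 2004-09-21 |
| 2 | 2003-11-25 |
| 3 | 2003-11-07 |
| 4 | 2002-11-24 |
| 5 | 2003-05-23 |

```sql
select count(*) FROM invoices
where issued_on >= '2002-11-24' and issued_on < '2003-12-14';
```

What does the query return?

Rows in [2002-11-24, 2003-12-14): 2003-11-25, 2003-11-07, 2002-11-24, 2003-05-23 → 4 rows.

4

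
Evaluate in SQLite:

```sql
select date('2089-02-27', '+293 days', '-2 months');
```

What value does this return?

Applying '+293 days' to 2089-02-27: counting 293 days forward gives 2089-12-17.
Adding -2 months to 2089-12-17 gives 2089-10-17.

2089-10-17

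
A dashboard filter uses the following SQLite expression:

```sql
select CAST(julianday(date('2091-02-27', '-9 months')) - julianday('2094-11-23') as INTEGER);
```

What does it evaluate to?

Adding -9 months to 2091-02-27 gives 2090-05-27.
4 days remain in May 2090 after the 27th (31 − 27).
Full months from June 2090 through October 2094 contribute their day counts.
Then 23 days into November 2094.
Total: 4 + 30 + 31 + 31 + 30 + 31 + 30 + 31 + 31 + 28 + 31 + 30 + 31 + 30 + 31 + 31 + 30 + 31 + 30 + 31 + 31 + 29 + 31 + 30 + 31 + 30 + 31 + 31 + 30 + 31 + 30 + 31 + 31 + 28 + 31 + 30 + 31 + 30 + 31 + 31 + 30 + 31 + 30 + 31 + 31 + 28 + 31 + 30 + 31 + 30 + 31 + 31 + 30 + 31 + 23 = 1641.
The subtraction is earlier − later, so the result is −1641 → -1641.

-1641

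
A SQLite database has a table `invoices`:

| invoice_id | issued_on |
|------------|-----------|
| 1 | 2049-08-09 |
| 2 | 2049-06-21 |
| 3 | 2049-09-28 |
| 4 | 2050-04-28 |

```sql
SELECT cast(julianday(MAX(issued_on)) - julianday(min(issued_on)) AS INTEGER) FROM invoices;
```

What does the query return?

MIN = 2049-06-21, MAX = 2050-04-28.
9 days remain in June 2049 after the 21st (30 − 21).
Full months from July 2049 through March 2050 contribute their day counts.
Then 28 days into April 2050.
Total: 9 + 31 + 31 + 30 + 31 + 30 + 31 + 31 + 28 + 31 + 28 = 311.

311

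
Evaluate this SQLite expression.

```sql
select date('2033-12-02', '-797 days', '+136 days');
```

Applying '-797 days' to 2033-12-02: counting 797 days back gives 2031-09-27.
Applying '+136 days' to 2031-09-27: counting 136 days forward gives 2032-02-10.

2032-02-10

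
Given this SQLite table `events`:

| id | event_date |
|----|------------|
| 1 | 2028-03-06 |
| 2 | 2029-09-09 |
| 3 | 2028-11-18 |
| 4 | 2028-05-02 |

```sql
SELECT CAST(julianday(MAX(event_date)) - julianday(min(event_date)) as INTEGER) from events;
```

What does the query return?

552

MIN = 2028-03-06, MAX = 2029-09-09.
25 days remain in March 2028 after the 6th (31 − 6).
Full months from April 2028 through August 2029 contribute their day counts.
Then 9 days into September 2029.
Total: 25 + 30 + 31 + 30 + 31 + 31 + 30 + 31 + 30 + 31 + 31 + 28 + 31 + 30 + 31 + 30 + 31 + 31 + 9 = 552.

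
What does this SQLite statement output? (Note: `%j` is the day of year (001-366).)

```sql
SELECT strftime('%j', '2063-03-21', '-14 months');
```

021

First apply '-14 months': 2063-03-21 → 2062-01-21.
Day-of-year for 2062-01-21: days since 2062-01-01 inclusive = 21, zero-padded to 021.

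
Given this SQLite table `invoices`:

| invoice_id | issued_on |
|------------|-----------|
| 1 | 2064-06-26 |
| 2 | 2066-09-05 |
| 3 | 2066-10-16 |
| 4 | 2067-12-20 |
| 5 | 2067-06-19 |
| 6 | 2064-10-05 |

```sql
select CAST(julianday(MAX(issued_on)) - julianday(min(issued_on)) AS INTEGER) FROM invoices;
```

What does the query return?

1272

MIN = 2064-06-26, MAX = 2067-12-20.
4 days remain in June 2064 after the 26th (30 − 26).
Full months from July 2064 through November 2067 contribute their day counts.
Then 20 days into December 2067.
Total: 4 + 31 + 31 + 30 + 31 + 30 + 31 + 31 + 28 + 31 + 30 + 31 + 30 + 31 + 31 + 30 + 31 + 30 + 31 + 31 + 28 + 31 + 30 + 31 + 30 + 31 + 31 + 30 + 31 + 30 + 31 + 31 + 28 + 31 + 30 + 31 + 30 + 31 + 31 + 30 + 31 + 30 + 20 = 1272.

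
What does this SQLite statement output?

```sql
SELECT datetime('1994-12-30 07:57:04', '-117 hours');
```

1994-12-25 10:57:04

-117 hours from 1994-12-30 07:57:04 is 1994-12-25 10:57:04 (crosses midnight).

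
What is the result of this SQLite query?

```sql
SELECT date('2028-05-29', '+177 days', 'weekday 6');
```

Applying '+177 days' to 2028-05-29: counting 177 days forward gives 2028-11-22.
`weekday 6` advances to the next Saturday; 2028-11-22 is a Wednesday, so it moves forward to 2028-11-25.

2028-11-25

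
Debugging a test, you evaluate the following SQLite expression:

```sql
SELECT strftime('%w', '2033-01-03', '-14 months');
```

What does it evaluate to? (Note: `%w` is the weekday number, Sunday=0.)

First apply '-14 months': 2033-01-03 → 2031-11-03.
2031-11-03 is a Monday; with Sunday=0 that is 1.

1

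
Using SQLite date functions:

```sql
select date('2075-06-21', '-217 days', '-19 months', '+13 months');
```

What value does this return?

Applying '-217 days' to 2075-06-21: counting 217 days back gives 2074-11-16.
Adding -19 months to 2074-11-16 gives 2073-04-16.
Adding +13 months to 2073-04-16 gives 2074-05-16.

2074-05-16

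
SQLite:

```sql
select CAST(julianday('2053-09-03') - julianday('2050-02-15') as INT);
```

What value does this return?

13 days remain in February 2050 after the 15th (28 − 15).
Full months from March 2050 through August 2053 contribute their day counts.
Then 3 days into September 2053.
Total: 13 + 31 + 30 + 31 + 30 + 31 + 31 + 30 + 31 + 30 + 31 + 31 + 28 + 31 + 30 + 31 + 30 + 31 + 31 + 30 + 31 + 30 + 31 + 31 + 29 + 31 + 30 + 31 + 30 + 31 + 31 + 30 + 31 + 30 + 31 + 31 + 28 + 31 + 30 + 31 + 30 + 31 + 31 + 3 = 1296.

1296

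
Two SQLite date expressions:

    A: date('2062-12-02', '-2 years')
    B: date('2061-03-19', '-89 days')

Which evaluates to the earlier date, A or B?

A

A = 2060-12-02.
B = 2060-12-20.
A is earlier.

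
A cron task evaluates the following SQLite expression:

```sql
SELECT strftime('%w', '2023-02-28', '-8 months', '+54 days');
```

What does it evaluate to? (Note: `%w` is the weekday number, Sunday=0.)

First apply '-8 months', '+54 days': 2023-02-28 → 2022-08-21.
2022-08-21 is a Sunday; with Sunday=0 that is 0.

0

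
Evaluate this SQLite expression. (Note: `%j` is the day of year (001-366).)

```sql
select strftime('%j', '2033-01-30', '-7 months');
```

First apply '-7 months': 2033-01-30 → 2032-06-30.
Day-of-year for 2032-06-30: days since 2032-01-01 inclusive = 182, zero-padded to 182.

182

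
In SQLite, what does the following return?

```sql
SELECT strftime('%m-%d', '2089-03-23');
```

`%m-%d` extracts the month-day: 03-23.

03-23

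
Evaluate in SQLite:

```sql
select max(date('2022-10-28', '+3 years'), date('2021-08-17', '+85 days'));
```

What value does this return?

2025-10-28

date('2022-10-28', '+3 years') → 2025-10-28.
date('2021-08-17', '+85 days') → 2021-11-10.
Later of the two is 2025-10-28.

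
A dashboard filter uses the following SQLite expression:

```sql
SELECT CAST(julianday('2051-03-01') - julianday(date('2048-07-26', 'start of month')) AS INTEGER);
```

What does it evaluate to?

`start of month` rewinds 2048-07-26 to 2048-07-01.
30 days remain in July 2048 after the 1st (31 − 1).
Full months from August 2048 through February 2051 contribute their day counts.
Then 1 day into March 2051.
Total: 30 + 31 + 30 + 31 + 30 + 31 + 31 + 28 + 31 + 30 + 31 + 30 + 31 + 31 + 30 + 31 + 30 + 31 + 31 + 28 + 31 + 30 + 31 + 30 + 31 + 31 + 30 + 31 + 30 + 31 + 31 + 28 + 1 = 973.

973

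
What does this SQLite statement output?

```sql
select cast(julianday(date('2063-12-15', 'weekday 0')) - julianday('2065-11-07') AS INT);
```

`weekday 0` advances to the next Sunday; 2063-12-15 is a Saturday, so it moves forward to 2063-12-16.
15 days remain in December 2063 after the 16th (31 − 16).
Full months from January 2064 through October 2065 contribute their day counts.
Then 7 days into November 2065.
Total: 15 + 31 + 29 + 31 + 30 + 31 + 30 + 31 + 31 + 30 + 31 + 30 + 31 + 31 + 28 + 31 + 30 + 31 + 30 + 31 + 31 + 30 + 31 + 7 = 692.
The subtraction is earlier − later, so the result is −692 → -692.

-692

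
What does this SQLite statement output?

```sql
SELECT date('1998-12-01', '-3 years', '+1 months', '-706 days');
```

Adding -3 years to 1998-12-01 gives 1995-12-01.
Adding +1 month to 1995-12-01 gives 1996-01-01.
Applying '-706 days' to 1996-01-01: counting 706 days back gives 1994-01-25.

1994-01-25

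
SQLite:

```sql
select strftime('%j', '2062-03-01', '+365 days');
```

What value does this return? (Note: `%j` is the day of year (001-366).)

060

First apply '+365 days': 2062-03-01 → 2063-03-01.
Day-of-year for 2063-03-01: days since 2063-01-01 inclusive = 60, zero-padded to 060.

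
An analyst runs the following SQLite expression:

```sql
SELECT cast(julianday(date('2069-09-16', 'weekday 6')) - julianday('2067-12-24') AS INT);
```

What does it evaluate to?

`weekday 6` advances to the next Saturday; 2069-09-16 is a Monday, so it moves forward to 2069-09-21.
7 days remain in December 2067 after the 24th (31 − 24).
Full months from January 2068 through August 2069 contribute their day counts.
Then 21 days into September 2069.
Total: 7 + 31 + 29 + 31 + 30 + 31 + 30 + 31 + 31 + 30 + 31 + 30 + 31 + 31 + 28 + 31 + 30 + 31 + 30 + 31 + 31 + 21 = 637.

637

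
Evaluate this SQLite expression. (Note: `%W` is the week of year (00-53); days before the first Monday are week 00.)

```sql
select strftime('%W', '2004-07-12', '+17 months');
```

50

First apply '+17 months': 2004-07-12 → 2005-12-12.
2005-12-12 is a Monday. SQLite's %W counts Mondays since the year started; the result is 50.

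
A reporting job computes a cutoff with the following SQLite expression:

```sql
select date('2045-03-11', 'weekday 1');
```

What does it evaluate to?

`weekday 1` advances to the next Monday; 2045-03-11 is a Saturday, so it moves forward to 2045-03-13.

2045-03-13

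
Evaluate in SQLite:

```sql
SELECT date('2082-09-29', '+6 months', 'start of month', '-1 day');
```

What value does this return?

Adding +6 months to 2082-09-29 gives 2083-03-29.
`start of month` rewinds 2083-03-29 to 2083-03-01.
Going back 1 day from 2083-03-01 reaches 2083-02-28 (last day of February, 28 days).

2083-02-28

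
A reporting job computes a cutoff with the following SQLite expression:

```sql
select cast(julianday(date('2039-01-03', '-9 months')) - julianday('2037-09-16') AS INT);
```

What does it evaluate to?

199

Adding -9 months to 2039-01-03 gives 2038-04-03.
14 days remain in September 2037 after the 16th (30 − 16).
Full months from October 2037 through March 2038 contribute their day counts.
Then 3 days into April 2038.
Total: 14 + 31 + 30 + 31 + 31 + 28 + 31 + 3 = 199.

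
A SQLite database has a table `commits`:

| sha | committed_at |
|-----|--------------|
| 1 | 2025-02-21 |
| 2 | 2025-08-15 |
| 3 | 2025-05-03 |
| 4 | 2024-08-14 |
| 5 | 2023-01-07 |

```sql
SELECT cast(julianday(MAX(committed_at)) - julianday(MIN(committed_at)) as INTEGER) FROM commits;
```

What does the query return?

951

MIN = 2023-01-07, MAX = 2025-08-15.
24 days remain in January 2023 after the 7th (31 − 7).
Full months from February 2023 through July 2025 contribute their day counts.
Then 15 days into August 2025.
Total: 24 + 28 + 31 + 30 + 31 + 30 + 31 + 31 + 30 + 31 + 30 + 31 + 31 + 29 + 31 + 30 + 31 + 30 + 31 + 31 + 30 + 31 + 30 + 31 + 31 + 28 + 31 + 30 + 31 + 30 + 31 + 15 = 951.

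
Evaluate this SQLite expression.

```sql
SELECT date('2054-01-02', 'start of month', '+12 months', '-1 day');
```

`start of month` rewinds 2054-01-02 to 2054-01-01.
Adding +12 months to 2054-01-01 gives 2055-01-01.
Going back 1 day from 2055-01-01 reaches 2054-12-31 (last day of December, 31 days).

2054-12-31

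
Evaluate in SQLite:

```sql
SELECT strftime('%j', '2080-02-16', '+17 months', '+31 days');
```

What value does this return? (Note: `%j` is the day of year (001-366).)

First apply '+17 months', '+31 days': 2080-02-16 → 2081-08-16.
Day-of-year for 2081-08-16: days since 2081-01-01 inclusive = 228, zero-padded to 228.

228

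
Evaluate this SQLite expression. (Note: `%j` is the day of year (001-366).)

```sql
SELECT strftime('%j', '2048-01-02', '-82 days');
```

First apply '-82 days': 2048-01-02 → 2047-10-12.
Day-of-year for 2047-10-12: days since 2047-01-01 inclusive = 285, zero-padded to 285.

285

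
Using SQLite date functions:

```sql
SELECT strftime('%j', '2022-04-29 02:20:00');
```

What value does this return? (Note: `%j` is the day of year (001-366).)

119

Day-of-year for 2022-04-29: days since 2022-01-01 inclusive = 119, zero-padded to 119.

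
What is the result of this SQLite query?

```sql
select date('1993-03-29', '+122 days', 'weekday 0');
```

1993-08-01

Applying '+122 days' to 1993-03-29: counting 122 days forward gives 1993-07-29.
`weekday 0` advances to the next Sunday; 1993-07-29 is a Thursday, so it moves forward to 1993-08-01.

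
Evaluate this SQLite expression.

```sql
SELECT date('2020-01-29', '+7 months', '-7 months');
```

Adding +7 months to 2020-01-29 gives 2020-08-29.
Adding -7 months to 2020-08-29 gives 2020-01-29.

2020-01-29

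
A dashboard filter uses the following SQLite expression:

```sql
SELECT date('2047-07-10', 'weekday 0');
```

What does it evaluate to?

`weekday 0` advances to the next Sunday; 2047-07-10 is a Wednesday, so it moves forward to 2047-07-14.

2047-07-14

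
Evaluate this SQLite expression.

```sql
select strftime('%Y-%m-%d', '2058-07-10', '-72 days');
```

2058-04-29

First apply '-72 days': 2058-07-10 → 2058-04-29.
`%Y-%m-%d` extracts the ISO date: 2058-04-29.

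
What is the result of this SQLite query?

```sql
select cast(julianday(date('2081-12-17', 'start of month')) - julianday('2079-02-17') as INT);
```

1018

`start of month` rewinds 2081-12-17 to 2081-12-01.
11 days remain in February 2079 after the 17th (28 − 17).
Full months from March 2079 through November 2081 contribute their day counts.
Then 1 day into December 2081.
Total: 11 + 31 + 30 + 31 + 30 + 31 + 31 + 30 + 31 + 30 + 31 + 31 + 29 + 31 + 30 + 31 + 30 + 31 + 31 + 30 + 31 + 30 + 31 + 31 + 28 + 31 + 30 + 31 + 30 + 31 + 31 + 30 + 31 + 30 + 1 = 1018.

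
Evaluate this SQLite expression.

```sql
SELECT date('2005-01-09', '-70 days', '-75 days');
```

2004-08-17

Applying '-70 days' to 2005-01-09: counting 70 days back gives 2004-10-31.
Applying '-75 days' to 2004-10-31: counting 75 days back gives 2004-08-17.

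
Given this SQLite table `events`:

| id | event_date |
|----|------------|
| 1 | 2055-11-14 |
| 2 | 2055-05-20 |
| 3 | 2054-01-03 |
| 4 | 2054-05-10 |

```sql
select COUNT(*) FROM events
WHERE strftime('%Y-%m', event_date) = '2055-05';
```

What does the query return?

1

Rows with year-month 2055-05: 2055-05-20 → 1.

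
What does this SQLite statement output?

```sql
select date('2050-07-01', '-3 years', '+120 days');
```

Adding -3 years to 2050-07-01 gives 2047-07-01.
Applying '+120 days' to 2047-07-01: counting 120 days forward gives 2047-10-29.

2047-10-29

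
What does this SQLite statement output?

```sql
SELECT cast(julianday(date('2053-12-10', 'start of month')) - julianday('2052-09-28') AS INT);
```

429

`start of month` rewinds 2053-12-10 to 2053-12-01.
2 days remain in September 2052 after the 28th (30 − 28).
Full months from October 2052 through November 2053 contribute their day counts.
Then 1 day into December 2053.
Total: 2 + 31 + 30 + 31 + 31 + 28 + 31 + 30 + 31 + 30 + 31 + 31 + 30 + 31 + 30 + 1 = 429.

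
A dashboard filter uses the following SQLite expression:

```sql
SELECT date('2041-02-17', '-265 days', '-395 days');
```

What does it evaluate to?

Applying '-265 days' to 2041-02-17: counting 265 days back gives 2040-05-28.
Applying '-395 days' to 2040-05-28: counting 395 days back gives 2039-04-29.

2039-04-29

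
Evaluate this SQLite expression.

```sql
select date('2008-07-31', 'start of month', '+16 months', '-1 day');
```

2009-10-31

`start of month` rewinds 2008-07-31 to 2008-07-01.
Adding +16 months to 2008-07-01 gives 2009-11-01.
Going back 1 day from 2009-11-01 reaches 2009-10-31 (last day of October, 31 days).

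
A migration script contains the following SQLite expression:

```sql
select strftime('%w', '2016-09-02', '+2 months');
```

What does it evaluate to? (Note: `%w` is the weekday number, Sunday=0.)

First apply '+2 months': 2016-09-02 → 2016-11-02.
2016-11-02 is a Wednesday; with Sunday=0 that is 3.

3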